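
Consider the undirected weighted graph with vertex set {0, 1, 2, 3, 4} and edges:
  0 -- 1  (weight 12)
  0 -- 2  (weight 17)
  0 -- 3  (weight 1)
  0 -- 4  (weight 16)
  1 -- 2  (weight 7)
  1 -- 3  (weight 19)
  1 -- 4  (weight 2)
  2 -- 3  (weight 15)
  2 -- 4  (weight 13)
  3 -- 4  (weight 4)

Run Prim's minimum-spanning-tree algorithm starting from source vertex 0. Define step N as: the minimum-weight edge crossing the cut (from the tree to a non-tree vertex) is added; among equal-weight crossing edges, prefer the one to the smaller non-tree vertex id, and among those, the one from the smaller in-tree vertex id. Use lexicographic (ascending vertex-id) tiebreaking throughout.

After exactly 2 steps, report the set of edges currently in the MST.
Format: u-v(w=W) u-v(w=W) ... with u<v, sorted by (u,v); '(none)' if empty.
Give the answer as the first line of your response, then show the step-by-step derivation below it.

0-3(w=1) 3-4(w=4)

step 1: add edge 0-3 (w=1); MST = {0-3(w=1)}
step 2: add edge 3-4 (w=4); MST = {0-3(w=1) 3-4(w=4)}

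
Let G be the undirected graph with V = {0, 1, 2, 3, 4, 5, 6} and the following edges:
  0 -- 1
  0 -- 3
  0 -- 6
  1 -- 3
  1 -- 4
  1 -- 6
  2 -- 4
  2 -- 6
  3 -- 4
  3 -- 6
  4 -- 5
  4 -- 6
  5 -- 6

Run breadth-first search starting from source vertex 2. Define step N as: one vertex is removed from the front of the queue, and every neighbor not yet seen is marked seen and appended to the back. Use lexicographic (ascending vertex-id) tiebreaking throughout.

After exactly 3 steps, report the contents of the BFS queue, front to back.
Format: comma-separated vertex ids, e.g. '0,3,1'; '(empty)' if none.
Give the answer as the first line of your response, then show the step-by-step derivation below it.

1,3,5,0

step 1: dequeue 2; queue=[4,6]; order=2
step 2: dequeue 4; queue=[6,1,3,5]; order=2,4
step 3: dequeue 6; queue=[1,3,5,0]; order=2,4,6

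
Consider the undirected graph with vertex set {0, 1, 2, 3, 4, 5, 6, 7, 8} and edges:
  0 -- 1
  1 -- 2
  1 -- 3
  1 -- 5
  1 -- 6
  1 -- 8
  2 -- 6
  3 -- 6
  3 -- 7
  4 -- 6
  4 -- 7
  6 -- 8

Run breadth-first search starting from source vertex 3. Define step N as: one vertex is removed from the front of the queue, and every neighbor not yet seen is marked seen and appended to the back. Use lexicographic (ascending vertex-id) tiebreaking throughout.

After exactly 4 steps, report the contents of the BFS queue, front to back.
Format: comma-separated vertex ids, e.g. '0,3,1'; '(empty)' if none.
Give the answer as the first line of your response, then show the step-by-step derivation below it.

0,2,5,8,4

step 1: dequeue 3; queue=[1,6,7]; order=3
step 2: dequeue 1; queue=[6,7,0,2,5,8]; order=3,1
step 3: dequeue 6; queue=[7,0,2,5,8,4]; order=3,1,6
step 4: dequeue 7; queue=[0,2,5,8,4]; order=3,1,6,7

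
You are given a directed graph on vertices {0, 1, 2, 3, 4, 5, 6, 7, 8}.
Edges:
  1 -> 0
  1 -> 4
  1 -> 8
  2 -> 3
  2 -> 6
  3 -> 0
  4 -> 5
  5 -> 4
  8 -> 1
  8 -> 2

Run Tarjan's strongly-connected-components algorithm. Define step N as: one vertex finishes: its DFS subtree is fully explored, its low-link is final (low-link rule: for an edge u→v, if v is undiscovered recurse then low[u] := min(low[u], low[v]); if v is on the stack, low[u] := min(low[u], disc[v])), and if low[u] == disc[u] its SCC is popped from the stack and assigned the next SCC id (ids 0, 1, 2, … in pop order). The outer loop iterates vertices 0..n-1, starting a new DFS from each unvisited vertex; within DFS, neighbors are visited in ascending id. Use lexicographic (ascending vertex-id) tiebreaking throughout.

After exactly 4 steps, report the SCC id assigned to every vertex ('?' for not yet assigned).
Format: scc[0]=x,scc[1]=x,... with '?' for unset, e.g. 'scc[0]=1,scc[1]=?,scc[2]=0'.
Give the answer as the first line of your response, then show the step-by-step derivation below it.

scc[0]=0,scc[1]=?,scc[2]=?,scc[3]=2,scc[4]=1,scc[5]=1,scc[6]=?,scc[7]=?,scc[8]=?

step 1: low=(low[0]=0,low[1]=?,low[2]=?,low[3]=?,low[4]=?,low[5]=?,low[6]=?,low[7]=?,low[8]=?); scc=(scc[0]=0,scc[1]=?,scc[2]=?,scc[3]=?,scc[4]=?,scc[5]=?,scc[6]=?,scc[7]=?,scc[8]=?)
step 2: low=(low[0]=0,low[1]=1,low[2]=?,low[3]=?,low[4]=2,low[5]=2,low[6]=?,low[7]=?,low[8]=?); scc=(scc[0]=0,scc[1]=?,scc[2]=?,scc[3]=?,scc[4]=?,scc[5]=?,scc[6]=?,scc[7]=?,scc[8]=?)
step 3: low=(low[0]=0,low[1]=1,low[2]=?,low[3]=?,low[4]=2,low[5]=2,low[6]=?,low[7]=?,low[8]=?); scc=(scc[0]=0,scc[1]=?,scc[2]=?,scc[3]=?,scc[4]=1,scc[5]=1,scc[6]=?,scc[7]=?,scc[8]=?)
step 4: low=(low[0]=0,low[1]=1,low[2]=5,low[3]=6,low[4]=2,low[5]=2,low[6]=?,low[7]=?,low[8]=1); scc=(scc[0]=0,scc[1]=?,scc[2]=?,scc[3]=2,scc[4]=1,scc[5]=1,scc[6]=?,scc[7]=?,scc[8]=?)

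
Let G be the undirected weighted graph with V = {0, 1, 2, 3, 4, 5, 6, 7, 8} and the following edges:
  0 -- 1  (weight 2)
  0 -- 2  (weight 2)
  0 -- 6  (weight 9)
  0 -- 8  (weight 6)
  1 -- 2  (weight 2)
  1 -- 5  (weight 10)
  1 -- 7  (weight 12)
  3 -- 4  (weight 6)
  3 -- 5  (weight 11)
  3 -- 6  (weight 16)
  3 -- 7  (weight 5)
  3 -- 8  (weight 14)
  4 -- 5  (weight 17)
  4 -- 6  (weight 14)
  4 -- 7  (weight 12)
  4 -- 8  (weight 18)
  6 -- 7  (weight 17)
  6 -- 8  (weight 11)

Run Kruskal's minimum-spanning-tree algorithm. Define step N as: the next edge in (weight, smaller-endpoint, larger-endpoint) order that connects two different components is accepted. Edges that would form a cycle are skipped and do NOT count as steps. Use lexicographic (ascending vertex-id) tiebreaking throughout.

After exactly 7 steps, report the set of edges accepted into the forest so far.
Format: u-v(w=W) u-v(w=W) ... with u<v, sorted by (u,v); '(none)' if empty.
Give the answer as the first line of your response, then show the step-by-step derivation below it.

0-1(w=2) 0-2(w=2) 0-6(w=9) 0-8(w=6) 1-5(w=10) 3-4(w=6) 3-7(w=5)

step 1: add edge 0-1 (w=2); MST = {0-1(w=2)}
step 2: add edge 0-2 (w=2); MST = {0-1(w=2) 0-2(w=2)}
step 3: add edge 3-7 (w=5); MST = {0-1(w=2) 0-2(w=2) 3-7(w=5)}
step 4: add edge 0-8 (w=6); MST = {0-1(w=2) 0-2(w=2) 0-8(w=6) 3-7(w=5)}
step 5: add edge 3-4 (w=6); MST = {0-1(w=2) 0-2(w=2) 0-8(w=6) 3-4(w=6) 3-7(w=5)}
step 6: add edge 0-6 (w=9); MST = {0-1(w=2) 0-2(w=2) 0-6(w=9) 0-8(w=6) 3-4(w=6) 3-7(w=5)}
step 7: add edge 1-5 (w=10); MST = {0-1(w=2) 0-2(w=2) 0-6(w=9) 0-8(w=6) 1-5(w=10) 3-4(w=6) 3-7(w=5)}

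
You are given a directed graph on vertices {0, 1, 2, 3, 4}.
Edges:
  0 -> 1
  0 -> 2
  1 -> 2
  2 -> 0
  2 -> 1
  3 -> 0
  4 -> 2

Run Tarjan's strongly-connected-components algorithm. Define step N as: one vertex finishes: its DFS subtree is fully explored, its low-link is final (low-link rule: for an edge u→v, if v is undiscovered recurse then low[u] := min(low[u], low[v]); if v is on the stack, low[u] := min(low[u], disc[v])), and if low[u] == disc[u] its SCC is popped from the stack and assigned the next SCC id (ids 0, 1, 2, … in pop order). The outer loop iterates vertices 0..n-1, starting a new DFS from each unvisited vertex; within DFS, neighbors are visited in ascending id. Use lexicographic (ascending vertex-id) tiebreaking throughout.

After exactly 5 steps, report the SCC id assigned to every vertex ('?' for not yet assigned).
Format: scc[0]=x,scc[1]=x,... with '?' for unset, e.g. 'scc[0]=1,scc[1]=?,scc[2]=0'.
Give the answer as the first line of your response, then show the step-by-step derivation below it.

scc[0]=0,scc[1]=0,scc[2]=0,scc[3]=1,scc[4]=2

step 1: low=(low[0]=0,low[1]=1,low[2]=0,low[3]=?,low[4]=?); scc=(scc[0]=?,scc[1]=?,scc[2]=?,scc[3]=?,scc[4]=?)
step 2: low=(low[0]=0,low[1]=0,low[2]=0,low[3]=?,low[4]=?); scc=(scc[0]=?,scc[1]=?,scc[2]=?,scc[3]=?,scc[4]=?)
step 3: low=(low[0]=0,low[1]=0,low[2]=0,low[3]=?,low[4]=?); scc=(scc[0]=0,scc[1]=0,scc[2]=0,scc[3]=?,scc[4]=?)
step 4: low=(low[0]=0,low[1]=0,low[2]=0,low[3]=3,low[4]=?); scc=(scc[0]=0,scc[1]=0,scc[2]=0,scc[3]=1,scc[4]=?)
step 5: low=(low[0]=0,low[1]=0,low[2]=0,low[3]=3,low[4]=4); scc=(scc[0]=0,scc[1]=0,scc[2]=0,scc[3]=1,scc[4]=2)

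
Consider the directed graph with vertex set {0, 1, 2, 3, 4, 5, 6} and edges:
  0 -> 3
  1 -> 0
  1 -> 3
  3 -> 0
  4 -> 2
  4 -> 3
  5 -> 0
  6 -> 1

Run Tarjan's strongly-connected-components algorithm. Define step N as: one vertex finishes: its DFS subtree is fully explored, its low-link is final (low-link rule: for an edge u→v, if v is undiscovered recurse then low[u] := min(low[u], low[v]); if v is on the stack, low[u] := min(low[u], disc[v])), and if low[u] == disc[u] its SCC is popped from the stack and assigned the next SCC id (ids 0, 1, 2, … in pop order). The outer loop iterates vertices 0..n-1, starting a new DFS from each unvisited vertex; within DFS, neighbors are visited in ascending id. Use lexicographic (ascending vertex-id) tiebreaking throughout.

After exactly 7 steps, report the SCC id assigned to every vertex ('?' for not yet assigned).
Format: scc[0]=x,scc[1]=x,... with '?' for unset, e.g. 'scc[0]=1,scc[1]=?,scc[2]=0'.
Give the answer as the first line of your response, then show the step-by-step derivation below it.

scc[0]=0,scc[1]=1,scc[2]=2,scc[3]=0,scc[4]=3,scc[5]=4,scc[6]=5

step 1: low=(low[0]=0,low[1]=?,low[2]=?,low[3]=0,low[4]=?,low[5]=?,low[6]=?); scc=(scc[0]=?,scc[1]=?,scc[2]=?,scc[3]=?,scc[4]=?,scc[5]=?,scc[6]=?)
step 2: low=(low[0]=0,low[1]=?,low[2]=?,low[3]=0,low[4]=?,low[5]=?,low[6]=?); scc=(scc[0]=0,scc[1]=?,scc[2]=?,scc[3]=0,scc[4]=?,scc[5]=?,scc[6]=?)
step 3: low=(low[0]=0,low[1]=2,low[2]=?,low[3]=0,low[4]=?,low[5]=?,low[6]=?); scc=(scc[0]=0,scc[1]=1,scc[2]=?,scc[3]=0,scc[4]=?,scc[5]=?,scc[6]=?)
step 4: low=(low[0]=0,low[1]=2,low[2]=3,low[3]=0,low[4]=?,low[5]=?,low[6]=?); scc=(scc[0]=0,scc[1]=1,scc[2]=2,scc[3]=0,scc[4]=?,scc[5]=?,scc[6]=?)
step 5: low=(low[0]=0,low[1]=2,low[2]=3,low[3]=0,low[4]=4,low[5]=?,low[6]=?); scc=(scc[0]=0,scc[1]=1,scc[2]=2,scc[3]=0,scc[4]=3,scc[5]=?,scc[6]=?)
step 6: low=(low[0]=0,low[1]=2,low[2]=3,low[3]=0,low[4]=4,low[5]=5,low[6]=?); scc=(scc[0]=0,scc[1]=1,scc[2]=2,scc[3]=0,scc[4]=3,scc[5]=4,scc[6]=?)
step 7: low=(low[0]=0,low[1]=2,low[2]=3,low[3]=0,low[4]=4,low[5]=5,low[6]=6); scc=(scc[0]=0,scc[1]=1,scc[2]=2,scc[3]=0,scc[4]=3,scc[5]=4,scc[6]=5)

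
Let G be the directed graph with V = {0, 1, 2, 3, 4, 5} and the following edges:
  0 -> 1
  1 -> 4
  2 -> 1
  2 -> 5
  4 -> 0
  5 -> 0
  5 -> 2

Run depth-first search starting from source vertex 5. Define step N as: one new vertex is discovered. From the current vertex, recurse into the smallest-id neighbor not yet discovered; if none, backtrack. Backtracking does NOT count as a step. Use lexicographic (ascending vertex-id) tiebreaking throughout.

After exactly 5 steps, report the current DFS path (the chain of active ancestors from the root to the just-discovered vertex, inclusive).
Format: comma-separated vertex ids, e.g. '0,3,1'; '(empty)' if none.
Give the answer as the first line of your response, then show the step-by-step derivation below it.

5,2

step 1: discover 5; path=5; order=5
step 2: discover 0; path=5>0; order=5,0
step 3: discover 1; path=5>0>1; order=5,0,1
step 4: discover 4; path=5>0>1>4; order=5,0,1,4
step 5: discover 2; path=5>2; order=5,0,1,4,2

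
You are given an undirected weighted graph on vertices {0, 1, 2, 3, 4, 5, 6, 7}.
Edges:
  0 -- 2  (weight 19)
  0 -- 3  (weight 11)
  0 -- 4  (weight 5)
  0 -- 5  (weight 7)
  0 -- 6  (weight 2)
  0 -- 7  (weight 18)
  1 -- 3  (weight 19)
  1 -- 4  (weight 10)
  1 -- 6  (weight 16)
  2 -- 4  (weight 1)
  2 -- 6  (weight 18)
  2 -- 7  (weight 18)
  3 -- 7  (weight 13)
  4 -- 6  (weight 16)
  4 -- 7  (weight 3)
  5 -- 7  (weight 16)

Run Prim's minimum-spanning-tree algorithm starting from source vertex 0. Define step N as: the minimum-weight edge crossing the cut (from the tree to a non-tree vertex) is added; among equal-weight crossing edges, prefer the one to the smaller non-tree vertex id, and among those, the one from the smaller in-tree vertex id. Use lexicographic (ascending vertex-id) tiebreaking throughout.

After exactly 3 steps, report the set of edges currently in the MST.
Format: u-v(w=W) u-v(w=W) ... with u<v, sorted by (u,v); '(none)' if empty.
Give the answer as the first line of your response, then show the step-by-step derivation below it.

0-4(w=5) 0-6(w=2) 2-4(w=1)

step 1: add edge 0-6 (w=2); MST = {0-6(w=2)}
step 2: add edge 0-4 (w=5); MST = {0-4(w=5) 0-6(w=2)}
step 3: add edge 2-4 (w=1); MST = {0-4(w=5) 0-6(w=2) 2-4(w=1)}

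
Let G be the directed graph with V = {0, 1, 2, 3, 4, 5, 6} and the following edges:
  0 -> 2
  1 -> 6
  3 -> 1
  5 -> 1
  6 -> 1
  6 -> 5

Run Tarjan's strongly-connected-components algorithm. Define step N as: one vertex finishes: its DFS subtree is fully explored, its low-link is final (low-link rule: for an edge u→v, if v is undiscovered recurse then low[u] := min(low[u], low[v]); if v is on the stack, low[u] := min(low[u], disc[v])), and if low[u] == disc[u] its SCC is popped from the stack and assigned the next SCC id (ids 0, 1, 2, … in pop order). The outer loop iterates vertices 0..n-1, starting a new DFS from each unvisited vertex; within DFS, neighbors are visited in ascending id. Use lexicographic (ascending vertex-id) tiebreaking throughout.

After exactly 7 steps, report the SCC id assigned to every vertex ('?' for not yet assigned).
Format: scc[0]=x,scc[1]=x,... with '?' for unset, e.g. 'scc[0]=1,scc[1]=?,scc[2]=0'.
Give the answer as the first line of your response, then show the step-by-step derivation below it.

scc[0]=1,scc[1]=2,scc[2]=0,scc[3]=3,scc[4]=4,scc[5]=2,scc[6]=2

step 1: low=(low[0]=0,low[1]=?,low[2]=1,low[3]=?,low[4]=?,low[5]=?,low[6]=?); scc=(scc[0]=?,scc[1]=?,scc[2]=0,scc[3]=?,scc[4]=?,scc[5]=?,scc[6]=?)
step 2: low=(low[0]=0,low[1]=?,low[2]=1,low[3]=?,low[4]=?,low[5]=?,low[6]=?); scc=(scc[0]=1,scc[1]=?,scc[2]=0,scc[3]=?,scc[4]=?,scc[5]=?,scc[6]=?)
step 3: low=(low[0]=0,low[1]=2,low[2]=1,low[3]=?,low[4]=?,low[5]=2,low[6]=2); scc=(scc[0]=1,scc[1]=?,scc[2]=0,scc[3]=?,scc[4]=?,scc[5]=?,scc[6]=?)
step 4: low=(low[0]=0,low[1]=2,low[2]=1,low[3]=?,low[4]=?,low[5]=2,low[6]=2); scc=(scc[0]=1,scc[1]=?,scc[2]=0,scc[3]=?,scc[4]=?,scc[5]=?,scc[6]=?)
step 5: low=(low[0]=0,low[1]=2,low[2]=1,low[3]=?,low[4]=?,low[5]=2,low[6]=2); scc=(scc[0]=1,scc[1]=2,scc[2]=0,scc[3]=?,scc[4]=?,scc[5]=2,scc[6]=2)
step 6: low=(low[0]=0,low[1]=2,low[2]=1,low[3]=5,low[4]=?,low[5]=2,low[6]=2); scc=(scc[0]=1,scc[1]=2,scc[2]=0,scc[3]=3,scc[4]=?,scc[5]=2,scc[6]=2)
step 7: low=(low[0]=0,low[1]=2,low[2]=1,low[3]=5,low[4]=6,low[5]=2,low[6]=2); scc=(scc[0]=1,scc[1]=2,scc[2]=0,scc[3]=3,scc[4]=4,scc[5]=2,scc[6]=2)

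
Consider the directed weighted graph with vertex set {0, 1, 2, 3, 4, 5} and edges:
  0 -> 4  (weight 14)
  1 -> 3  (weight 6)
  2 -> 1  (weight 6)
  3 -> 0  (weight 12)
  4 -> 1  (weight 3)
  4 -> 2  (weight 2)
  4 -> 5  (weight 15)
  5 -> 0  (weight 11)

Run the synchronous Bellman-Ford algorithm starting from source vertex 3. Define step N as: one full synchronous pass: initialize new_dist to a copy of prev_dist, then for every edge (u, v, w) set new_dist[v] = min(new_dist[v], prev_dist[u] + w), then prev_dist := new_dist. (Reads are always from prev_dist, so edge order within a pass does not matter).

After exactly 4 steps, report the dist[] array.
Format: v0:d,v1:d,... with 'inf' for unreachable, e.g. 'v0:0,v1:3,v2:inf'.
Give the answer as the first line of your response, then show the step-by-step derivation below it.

v0:12,v1:29,v2:28,v3:0,v4:26,v5:41

step 1: dist = v0:12,v1:inf,v2:inf,v3:0,v4:inf,v5:inf
step 2: dist = v0:12,v1:inf,v2:inf,v3:0,v4:26,v5:inf
step 3: dist = v0:12,v1:29,v2:28,v3:0,v4:26,v5:41
step 4: dist = v0:12,v1:29,v2:28,v3:0,v4:26,v5:41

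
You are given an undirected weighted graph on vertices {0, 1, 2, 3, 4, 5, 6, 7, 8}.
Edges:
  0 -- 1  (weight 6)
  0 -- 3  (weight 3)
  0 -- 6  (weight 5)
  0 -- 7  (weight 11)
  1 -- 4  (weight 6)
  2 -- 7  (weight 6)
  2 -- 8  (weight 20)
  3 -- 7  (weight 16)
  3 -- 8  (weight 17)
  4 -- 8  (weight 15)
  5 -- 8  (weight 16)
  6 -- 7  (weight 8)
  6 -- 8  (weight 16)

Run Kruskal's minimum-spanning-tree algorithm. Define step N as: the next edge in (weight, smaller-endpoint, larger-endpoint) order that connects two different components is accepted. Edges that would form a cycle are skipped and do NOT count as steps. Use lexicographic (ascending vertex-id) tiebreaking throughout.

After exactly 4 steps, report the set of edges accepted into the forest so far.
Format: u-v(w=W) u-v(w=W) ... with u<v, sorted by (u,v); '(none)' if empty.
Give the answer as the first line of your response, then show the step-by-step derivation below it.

0-1(w=6) 0-3(w=3) 0-6(w=5) 1-4(w=6)

step 1: add edge 0-3 (w=3); MST = {0-3(w=3)}
step 2: add edge 0-6 (w=5); MST = {0-3(w=3) 0-6(w=5)}
step 3: add edge 0-1 (w=6); MST = {0-1(w=6) 0-3(w=3) 0-6(w=5)}
step 4: add edge 1-4 (w=6); MST = {0-1(w=6) 0-3(w=3) 0-6(w=5) 1-4(w=6)}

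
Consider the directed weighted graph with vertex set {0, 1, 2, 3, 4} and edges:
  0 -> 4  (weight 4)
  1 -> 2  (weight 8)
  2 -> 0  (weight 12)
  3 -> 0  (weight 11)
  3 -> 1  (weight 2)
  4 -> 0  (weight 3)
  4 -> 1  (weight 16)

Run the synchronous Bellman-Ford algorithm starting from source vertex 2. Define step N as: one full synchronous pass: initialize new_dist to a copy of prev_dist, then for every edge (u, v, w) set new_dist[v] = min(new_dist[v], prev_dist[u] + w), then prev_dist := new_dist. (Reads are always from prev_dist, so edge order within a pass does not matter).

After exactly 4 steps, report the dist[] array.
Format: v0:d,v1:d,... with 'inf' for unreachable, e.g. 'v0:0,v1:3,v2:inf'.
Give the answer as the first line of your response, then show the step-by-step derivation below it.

v0:12,v1:32,v2:0,v3:inf,v4:16

step 1: dist = v0:12,v1:inf,v2:0,v3:inf,v4:inf
step 2: dist = v0:12,v1:inf,v2:0,v3:inf,v4:16
step 3: dist = v0:12,v1:32,v2:0,v3:inf,v4:16
step 4: dist = v0:12,v1:32,v2:0,v3:inf,v4:16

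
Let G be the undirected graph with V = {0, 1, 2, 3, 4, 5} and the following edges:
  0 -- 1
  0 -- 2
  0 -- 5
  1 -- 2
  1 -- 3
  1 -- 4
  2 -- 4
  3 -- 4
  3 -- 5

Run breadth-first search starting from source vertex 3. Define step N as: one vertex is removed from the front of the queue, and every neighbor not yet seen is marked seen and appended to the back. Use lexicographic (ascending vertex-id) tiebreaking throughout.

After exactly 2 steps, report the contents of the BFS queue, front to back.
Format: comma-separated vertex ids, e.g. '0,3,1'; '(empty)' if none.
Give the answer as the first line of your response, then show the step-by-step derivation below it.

4,5,0,2

step 1: dequeue 3; queue=[1,4,5]; order=3
step 2: dequeue 1; queue=[4,5,0,2]; order=3,1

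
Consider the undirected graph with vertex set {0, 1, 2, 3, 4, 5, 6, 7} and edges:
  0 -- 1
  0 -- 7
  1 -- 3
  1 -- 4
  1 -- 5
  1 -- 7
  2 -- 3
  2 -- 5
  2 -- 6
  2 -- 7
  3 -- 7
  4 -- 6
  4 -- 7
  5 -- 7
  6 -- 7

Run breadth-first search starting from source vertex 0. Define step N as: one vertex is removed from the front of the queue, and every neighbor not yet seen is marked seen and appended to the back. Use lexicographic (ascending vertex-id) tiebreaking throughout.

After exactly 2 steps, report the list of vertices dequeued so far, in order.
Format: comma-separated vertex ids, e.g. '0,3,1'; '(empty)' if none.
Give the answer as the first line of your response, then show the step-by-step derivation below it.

0,1

step 1: dequeue 0; queue=[1,7]; order=0
step 2: dequeue 1; queue=[7,3,4,5]; order=0,1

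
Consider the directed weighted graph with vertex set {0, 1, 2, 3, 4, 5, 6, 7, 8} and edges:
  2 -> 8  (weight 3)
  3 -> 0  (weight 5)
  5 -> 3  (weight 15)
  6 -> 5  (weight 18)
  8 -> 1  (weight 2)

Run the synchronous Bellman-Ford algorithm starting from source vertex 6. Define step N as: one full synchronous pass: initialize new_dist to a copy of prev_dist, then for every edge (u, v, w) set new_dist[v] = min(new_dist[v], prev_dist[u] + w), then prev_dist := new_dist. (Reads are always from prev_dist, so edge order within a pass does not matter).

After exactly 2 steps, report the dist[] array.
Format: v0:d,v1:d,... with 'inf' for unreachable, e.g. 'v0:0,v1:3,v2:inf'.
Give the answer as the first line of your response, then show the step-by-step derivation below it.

v0:inf,v1:inf,v2:inf,v3:33,v4:inf,v5:18,v6:0,v7:inf,v8:inf

step 1: dist = v0:inf,v1:inf,v2:inf,v3:inf,v4:inf,v5:18,v6:0,v7:inf,v8:inf
step 2: dist = v0:inf,v1:inf,v2:inf,v3:33,v4:inf,v5:18,v6:0,v7:inf,v8:inf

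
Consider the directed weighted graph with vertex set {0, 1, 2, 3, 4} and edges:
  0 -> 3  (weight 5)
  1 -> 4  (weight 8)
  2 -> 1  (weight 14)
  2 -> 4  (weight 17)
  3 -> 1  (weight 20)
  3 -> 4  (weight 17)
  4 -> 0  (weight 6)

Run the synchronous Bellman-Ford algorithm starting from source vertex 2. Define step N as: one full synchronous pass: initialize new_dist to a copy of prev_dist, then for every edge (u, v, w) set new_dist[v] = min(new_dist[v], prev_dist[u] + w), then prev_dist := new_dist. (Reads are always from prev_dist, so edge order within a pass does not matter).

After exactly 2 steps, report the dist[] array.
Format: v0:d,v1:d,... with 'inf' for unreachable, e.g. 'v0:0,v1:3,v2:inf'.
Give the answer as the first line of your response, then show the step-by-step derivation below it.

v0:23,v1:14,v2:0,v3:inf,v4:17

step 1: dist = v0:inf,v1:14,v2:0,v3:inf,v4:17
step 2: dist = v0:23,v1:14,v2:0,v3:inf,v4:17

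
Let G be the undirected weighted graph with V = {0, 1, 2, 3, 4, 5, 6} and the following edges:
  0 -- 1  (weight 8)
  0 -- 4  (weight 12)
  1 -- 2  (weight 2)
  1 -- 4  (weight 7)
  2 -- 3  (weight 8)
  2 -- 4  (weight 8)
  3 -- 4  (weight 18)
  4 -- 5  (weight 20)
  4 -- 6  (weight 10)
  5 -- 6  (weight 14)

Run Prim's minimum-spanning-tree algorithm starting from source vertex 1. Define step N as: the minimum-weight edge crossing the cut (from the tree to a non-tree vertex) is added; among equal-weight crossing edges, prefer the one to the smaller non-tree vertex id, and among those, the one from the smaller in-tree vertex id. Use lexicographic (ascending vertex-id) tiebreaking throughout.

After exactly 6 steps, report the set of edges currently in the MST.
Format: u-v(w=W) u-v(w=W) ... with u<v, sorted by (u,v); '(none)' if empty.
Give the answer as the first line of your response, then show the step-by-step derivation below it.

0-1(w=8) 1-2(w=2) 1-4(w=7) 2-3(w=8) 4-6(w=10) 5-6(w=14)

step 1: add edge 1-2 (w=2); MST = {1-2(w=2)}
step 2: add edge 1-4 (w=7); MST = {1-2(w=2) 1-4(w=7)}
step 3: add edge 0-1 (w=8); MST = {0-1(w=8) 1-2(w=2) 1-4(w=7)}
step 4: add edge 2-3 (w=8); MST = {0-1(w=8) 1-2(w=2) 1-4(w=7) 2-3(w=8)}
step 5: add edge 4-6 (w=10); MST = {0-1(w=8) 1-2(w=2) 1-4(w=7) 2-3(w=8) 4-6(w=10)}
step 6: add edge 5-6 (w=14); MST = {0-1(w=8) 1-2(w=2) 1-4(w=7) 2-3(w=8) 4-6(w=10) 5-6(w=14)}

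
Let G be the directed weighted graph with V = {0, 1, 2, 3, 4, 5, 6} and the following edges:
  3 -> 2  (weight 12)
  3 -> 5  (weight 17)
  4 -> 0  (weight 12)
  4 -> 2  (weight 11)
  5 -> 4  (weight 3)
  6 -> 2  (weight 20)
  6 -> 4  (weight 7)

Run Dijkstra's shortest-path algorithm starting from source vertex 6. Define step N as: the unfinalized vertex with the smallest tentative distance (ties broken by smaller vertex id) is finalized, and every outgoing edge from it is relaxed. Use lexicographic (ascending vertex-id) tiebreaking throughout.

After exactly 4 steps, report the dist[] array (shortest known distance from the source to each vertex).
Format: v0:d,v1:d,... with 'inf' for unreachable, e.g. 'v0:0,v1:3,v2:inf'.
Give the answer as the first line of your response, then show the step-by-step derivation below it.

v0:19,v1:inf,v2:18,v3:inf,v4:7,v5:inf,v6:0

step 1: dist = v0:inf,v1:inf,v2:20,v3:inf,v4:7,v5:inf,v6:0
step 2: dist = v0:19,v1:inf,v2:18,v3:inf,v4:7,v5:inf,v6:0
step 3: dist = v0:19,v1:inf,v2:18,v3:inf,v4:7,v5:inf,v6:0
step 4: dist = v0:19,v1:inf,v2:18,v3:inf,v4:7,v5:inf,v6:0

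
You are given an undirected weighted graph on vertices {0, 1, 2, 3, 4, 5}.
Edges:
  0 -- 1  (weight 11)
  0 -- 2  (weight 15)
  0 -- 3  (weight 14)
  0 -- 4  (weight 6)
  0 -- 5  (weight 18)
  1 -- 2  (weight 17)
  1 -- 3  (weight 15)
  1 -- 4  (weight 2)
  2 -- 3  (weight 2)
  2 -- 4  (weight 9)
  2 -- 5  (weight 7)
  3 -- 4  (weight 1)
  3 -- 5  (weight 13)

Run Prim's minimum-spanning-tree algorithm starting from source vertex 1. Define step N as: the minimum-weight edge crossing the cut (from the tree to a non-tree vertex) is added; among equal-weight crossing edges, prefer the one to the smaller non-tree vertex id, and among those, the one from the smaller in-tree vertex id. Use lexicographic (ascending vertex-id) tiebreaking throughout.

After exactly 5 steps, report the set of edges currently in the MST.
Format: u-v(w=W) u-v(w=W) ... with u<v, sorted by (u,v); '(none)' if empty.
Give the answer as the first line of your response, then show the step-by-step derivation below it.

0-4(w=6) 1-4(w=2) 2-3(w=2) 2-5(w=7) 3-4(w=1)

step 1: add edge 1-4 (w=2); MST = {1-4(w=2)}
step 2: add edge 3-4 (w=1); MST = {1-4(w=2) 3-4(w=1)}
step 3: add edge 2-3 (w=2); MST = {1-4(w=2) 2-3(w=2) 3-4(w=1)}
step 4: add edge 0-4 (w=6); MST = {0-4(w=6) 1-4(w=2) 2-3(w=2) 3-4(w=1)}
step 5: add edge 2-5 (w=7); MST = {0-4(w=6) 1-4(w=2) 2-3(w=2) 2-5(w=7) 3-4(w=1)}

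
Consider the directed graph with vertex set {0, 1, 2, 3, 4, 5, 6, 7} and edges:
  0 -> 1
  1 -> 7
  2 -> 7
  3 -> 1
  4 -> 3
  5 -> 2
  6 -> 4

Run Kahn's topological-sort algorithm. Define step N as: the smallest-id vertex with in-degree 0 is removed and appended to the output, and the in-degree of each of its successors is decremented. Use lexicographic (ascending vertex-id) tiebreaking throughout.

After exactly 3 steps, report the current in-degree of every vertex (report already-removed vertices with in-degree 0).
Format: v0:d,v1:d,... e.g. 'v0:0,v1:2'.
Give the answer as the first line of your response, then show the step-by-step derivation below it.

v0:0,v1:1,v2:0,v3:1,v4:1,v5:0,v6:0,v7:1

step 1: output 0; order=[0]; indeg=(0,1,1,1,1,0,0,2)
step 2: output 5; order=[0,5]; indeg=(0,1,0,1,1,0,0,2)
step 3: output 2; order=[0,5,2]; indeg=(0,1,0,1,1,0,0,1)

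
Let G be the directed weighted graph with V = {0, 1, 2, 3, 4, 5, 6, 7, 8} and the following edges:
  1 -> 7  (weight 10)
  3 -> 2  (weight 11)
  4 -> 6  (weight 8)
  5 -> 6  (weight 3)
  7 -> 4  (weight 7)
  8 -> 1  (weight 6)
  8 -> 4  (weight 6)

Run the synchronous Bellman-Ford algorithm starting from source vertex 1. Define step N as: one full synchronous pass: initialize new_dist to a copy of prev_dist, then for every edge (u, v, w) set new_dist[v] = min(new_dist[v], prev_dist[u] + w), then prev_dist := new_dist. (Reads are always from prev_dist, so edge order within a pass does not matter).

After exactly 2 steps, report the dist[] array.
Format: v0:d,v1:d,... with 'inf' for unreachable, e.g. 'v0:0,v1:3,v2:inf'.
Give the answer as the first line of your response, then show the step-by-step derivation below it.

v0:inf,v1:0,v2:inf,v3:inf,v4:17,v5:inf,v6:inf,v7:10,v8:inf

step 1: dist = v0:inf,v1:0,v2:inf,v3:inf,v4:inf,v5:inf,v6:inf,v7:10,v8:inf
step 2: dist = v0:inf,v1:0,v2:inf,v3:inf,v4:17,v5:inf,v6:inf,v7:10,v8:inf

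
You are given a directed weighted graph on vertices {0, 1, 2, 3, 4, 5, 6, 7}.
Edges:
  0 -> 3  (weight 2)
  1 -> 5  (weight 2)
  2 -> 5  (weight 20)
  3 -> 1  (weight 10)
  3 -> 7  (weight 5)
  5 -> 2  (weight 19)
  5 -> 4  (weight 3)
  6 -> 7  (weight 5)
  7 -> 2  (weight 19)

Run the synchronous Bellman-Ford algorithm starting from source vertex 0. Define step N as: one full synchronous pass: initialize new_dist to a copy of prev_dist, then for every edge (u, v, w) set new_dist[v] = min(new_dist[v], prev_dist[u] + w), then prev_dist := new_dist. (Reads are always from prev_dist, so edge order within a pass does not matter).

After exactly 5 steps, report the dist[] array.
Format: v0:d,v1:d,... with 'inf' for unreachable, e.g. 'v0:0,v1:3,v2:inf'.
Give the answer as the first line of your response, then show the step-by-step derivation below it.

v0:0,v1:12,v2:26,v3:2,v4:17,v5:14,v6:inf,v7:7

step 1: dist = v0:0,v1:inf,v2:inf,v3:2,v4:inf,v5:inf,v6:inf,v7:inf
step 2: dist = v0:0,v1:12,v2:inf,v3:2,v4:inf,v5:inf,v6:inf,v7:7
step 3: dist = v0:0,v1:12,v2:26,v3:2,v4:inf,v5:14,v6:inf,v7:7
step 4: dist = v0:0,v1:12,v2:26,v3:2,v4:17,v5:14,v6:inf,v7:7
step 5: dist = v0:0,v1:12,v2:26,v3:2,v4:17,v5:14,v6:inf,v7:7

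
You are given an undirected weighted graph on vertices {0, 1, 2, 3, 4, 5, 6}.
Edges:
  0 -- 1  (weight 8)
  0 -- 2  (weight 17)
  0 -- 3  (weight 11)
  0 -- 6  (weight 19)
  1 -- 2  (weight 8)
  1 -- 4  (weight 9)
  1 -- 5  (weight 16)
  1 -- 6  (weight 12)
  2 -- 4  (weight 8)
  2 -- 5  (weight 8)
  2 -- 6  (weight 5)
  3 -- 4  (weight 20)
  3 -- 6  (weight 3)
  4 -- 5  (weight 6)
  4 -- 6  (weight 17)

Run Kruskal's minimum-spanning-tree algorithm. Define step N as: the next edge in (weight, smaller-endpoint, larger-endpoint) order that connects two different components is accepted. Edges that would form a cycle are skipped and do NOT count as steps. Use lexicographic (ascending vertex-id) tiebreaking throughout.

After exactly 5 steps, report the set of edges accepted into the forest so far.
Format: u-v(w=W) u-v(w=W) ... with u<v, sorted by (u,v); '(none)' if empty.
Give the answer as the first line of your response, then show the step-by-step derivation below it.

0-1(w=8) 1-2(w=8) 2-6(w=5) 3-6(w=3) 4-5(w=6)

step 1: add edge 3-6 (w=3); MST = {3-6(w=3)}
step 2: add edge 2-6 (w=5); MST = {2-6(w=5) 3-6(w=3)}
step 3: add edge 4-5 (w=6); MST = {2-6(w=5) 3-6(w=3) 4-5(w=6)}
step 4: add edge 0-1 (w=8); MST = {0-1(w=8) 2-6(w=5) 3-6(w=3) 4-5(w=6)}
step 5: add edge 1-2 (w=8); MST = {0-1(w=8) 1-2(w=8) 2-6(w=5) 3-6(w=3) 4-5(w=6)}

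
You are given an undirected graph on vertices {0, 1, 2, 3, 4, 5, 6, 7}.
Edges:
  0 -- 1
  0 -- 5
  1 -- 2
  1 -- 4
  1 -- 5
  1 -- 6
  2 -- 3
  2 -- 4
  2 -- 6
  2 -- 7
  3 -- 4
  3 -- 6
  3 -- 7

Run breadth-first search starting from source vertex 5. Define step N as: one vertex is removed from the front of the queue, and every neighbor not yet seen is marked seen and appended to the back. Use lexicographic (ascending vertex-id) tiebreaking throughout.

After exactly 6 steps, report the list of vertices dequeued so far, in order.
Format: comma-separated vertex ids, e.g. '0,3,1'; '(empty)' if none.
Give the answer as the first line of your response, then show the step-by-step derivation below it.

5,0,1,2,4,6

step 1: dequeue 5; queue=[0,1]; order=5
step 2: dequeue 0; queue=[1]; order=5,0
step 3: dequeue 1; queue=[2,4,6]; order=5,0,1
step 4: dequeue 2; queue=[4,6,3,7]; order=5,0,1,2
step 5: dequeue 4; queue=[6,3,7]; order=5,0,1,2,4
step 6: dequeue 6; queue=[3,7]; order=5,0,1,2,4,6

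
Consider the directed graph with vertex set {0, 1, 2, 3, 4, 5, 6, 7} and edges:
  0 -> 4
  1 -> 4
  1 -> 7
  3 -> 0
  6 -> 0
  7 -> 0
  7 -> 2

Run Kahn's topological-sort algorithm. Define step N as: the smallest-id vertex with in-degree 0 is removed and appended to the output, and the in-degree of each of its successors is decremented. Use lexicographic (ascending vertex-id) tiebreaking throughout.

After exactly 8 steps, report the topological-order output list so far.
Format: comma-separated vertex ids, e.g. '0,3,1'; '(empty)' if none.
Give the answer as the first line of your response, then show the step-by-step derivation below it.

1,3,5,6,7,0,2,4

step 1: output 1; order=[1]; indeg=(3,0,1,0,1,0,0,0)
step 2: output 3; order=[1,3]; indeg=(2,0,1,0,1,0,0,0)
step 3: output 5; order=[1,3,5]; indeg=(2,0,1,0,1,0,0,0)
step 4: output 6; order=[1,3,5,6]; indeg=(1,0,1,0,1,0,0,0)
step 5: output 7; order=[1,3,5,6,7]; indeg=(0,0,0,0,1,0,0,0)
step 6: output 0; order=[1,3,5,6,7,0]; indeg=(0,0,0,0,0,0,0,0)
step 7: output 2; order=[1,3,5,6,7,0,2]; indeg=(0,0,0,0,0,0,0,0)
step 8: output 4; order=[1,3,5,6,7,0,2,4]; indeg=(0,0,0,0,0,0,0,0)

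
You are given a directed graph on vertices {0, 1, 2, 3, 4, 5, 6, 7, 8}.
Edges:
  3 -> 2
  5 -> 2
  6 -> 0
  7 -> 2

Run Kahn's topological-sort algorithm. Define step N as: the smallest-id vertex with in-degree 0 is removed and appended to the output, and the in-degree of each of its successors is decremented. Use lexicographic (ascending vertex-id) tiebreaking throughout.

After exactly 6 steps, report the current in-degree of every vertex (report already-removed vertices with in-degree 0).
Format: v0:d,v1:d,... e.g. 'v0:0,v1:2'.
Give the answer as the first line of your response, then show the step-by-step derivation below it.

v0:0,v1:0,v2:1,v3:0,v4:0,v5:0,v6:0,v7:0,v8:0

step 1: output 1; order=[1]; indeg=(1,0,3,0,0,0,0,0,0)
step 2: output 3; order=[1,3]; indeg=(1,0,2,0,0,0,0,0,0)
step 3: output 4; order=[1,3,4]; indeg=(1,0,2,0,0,0,0,0,0)
step 4: output 5; order=[1,3,4,5]; indeg=(1,0,1,0,0,0,0,0,0)
step 5: output 6; order=[1,3,4,5,6]; indeg=(0,0,1,0,0,0,0,0,0)
step 6: output 0; order=[1,3,4,5,6,0]; indeg=(0,0,1,0,0,0,0,0,0)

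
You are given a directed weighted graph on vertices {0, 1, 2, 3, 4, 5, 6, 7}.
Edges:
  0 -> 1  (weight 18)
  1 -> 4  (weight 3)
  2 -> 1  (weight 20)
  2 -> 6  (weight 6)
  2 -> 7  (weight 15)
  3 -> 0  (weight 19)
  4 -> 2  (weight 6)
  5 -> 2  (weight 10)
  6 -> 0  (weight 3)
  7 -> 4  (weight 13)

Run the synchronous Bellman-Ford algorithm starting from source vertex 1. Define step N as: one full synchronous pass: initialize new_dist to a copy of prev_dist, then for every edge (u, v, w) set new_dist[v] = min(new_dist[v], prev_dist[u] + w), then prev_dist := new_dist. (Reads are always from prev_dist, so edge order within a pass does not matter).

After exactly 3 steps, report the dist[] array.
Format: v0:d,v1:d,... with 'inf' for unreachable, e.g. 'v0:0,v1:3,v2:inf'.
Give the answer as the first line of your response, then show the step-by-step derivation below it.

v0:inf,v1:0,v2:9,v3:inf,v4:3,v5:inf,v6:15,v7:24

step 1: dist = v0:inf,v1:0,v2:inf,v3:inf,v4:3,v5:inf,v6:inf,v7:inf
step 2: dist = v0:inf,v1:0,v2:9,v3:inf,v4:3,v5:inf,v6:inf,v7:inf
step 3: dist = v0:inf,v1:0,v2:9,v3:inf,v4:3,v5:inf,v6:15,v7:24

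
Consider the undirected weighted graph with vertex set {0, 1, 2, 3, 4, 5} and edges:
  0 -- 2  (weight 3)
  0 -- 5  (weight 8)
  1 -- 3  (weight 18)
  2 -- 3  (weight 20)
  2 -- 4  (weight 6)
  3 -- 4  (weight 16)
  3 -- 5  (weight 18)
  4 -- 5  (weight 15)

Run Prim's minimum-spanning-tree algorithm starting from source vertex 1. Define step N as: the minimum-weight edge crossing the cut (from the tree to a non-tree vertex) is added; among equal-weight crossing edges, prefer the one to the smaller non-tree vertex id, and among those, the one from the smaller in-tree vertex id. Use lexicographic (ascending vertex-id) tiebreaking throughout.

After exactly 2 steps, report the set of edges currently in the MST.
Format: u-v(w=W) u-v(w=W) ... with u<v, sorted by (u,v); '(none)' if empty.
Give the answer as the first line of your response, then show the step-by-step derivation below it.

1-3(w=18) 3-4(w=16)

step 1: add edge 1-3 (w=18); MST = {1-3(w=18)}
step 2: add edge 3-4 (w=16); MST = {1-3(w=18) 3-4(w=16)}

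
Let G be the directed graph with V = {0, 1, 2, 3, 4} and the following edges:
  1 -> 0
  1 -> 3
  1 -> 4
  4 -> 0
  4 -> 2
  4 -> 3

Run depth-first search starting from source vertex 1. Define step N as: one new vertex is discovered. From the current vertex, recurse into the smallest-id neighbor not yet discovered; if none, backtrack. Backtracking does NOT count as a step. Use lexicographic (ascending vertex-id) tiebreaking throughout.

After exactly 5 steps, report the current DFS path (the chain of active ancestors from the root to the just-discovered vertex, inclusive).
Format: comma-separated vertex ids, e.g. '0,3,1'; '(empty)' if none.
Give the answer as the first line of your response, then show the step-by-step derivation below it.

1,4,2

step 1: discover 1; path=1; order=1
step 2: discover 0; path=1>0; order=1,0
step 3: discover 3; path=1>3; order=1,0,3
step 4: discover 4; path=1>4; order=1,0,3,4
step 5: discover 2; path=1>4>2; order=1,0,3,4,2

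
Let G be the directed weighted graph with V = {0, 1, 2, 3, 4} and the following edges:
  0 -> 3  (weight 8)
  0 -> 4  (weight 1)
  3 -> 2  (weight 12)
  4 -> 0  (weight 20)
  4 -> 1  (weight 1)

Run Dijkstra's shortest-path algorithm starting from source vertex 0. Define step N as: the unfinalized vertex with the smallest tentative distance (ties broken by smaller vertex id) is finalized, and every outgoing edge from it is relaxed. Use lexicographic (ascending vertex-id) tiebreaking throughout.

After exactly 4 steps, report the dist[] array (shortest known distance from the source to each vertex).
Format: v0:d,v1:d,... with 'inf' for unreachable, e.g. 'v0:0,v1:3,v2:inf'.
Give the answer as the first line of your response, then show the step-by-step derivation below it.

v0:0,v1:2,v2:20,v3:8,v4:1

step 1: dist = v0:0,v1:inf,v2:inf,v3:8,v4:1
step 2: dist = v0:0,v1:2,v2:inf,v3:8,v4:1
step 3: dist = v0:0,v1:2,v2:inf,v3:8,v4:1
step 4: dist = v0:0,v1:2,v2:20,v3:8,v4:1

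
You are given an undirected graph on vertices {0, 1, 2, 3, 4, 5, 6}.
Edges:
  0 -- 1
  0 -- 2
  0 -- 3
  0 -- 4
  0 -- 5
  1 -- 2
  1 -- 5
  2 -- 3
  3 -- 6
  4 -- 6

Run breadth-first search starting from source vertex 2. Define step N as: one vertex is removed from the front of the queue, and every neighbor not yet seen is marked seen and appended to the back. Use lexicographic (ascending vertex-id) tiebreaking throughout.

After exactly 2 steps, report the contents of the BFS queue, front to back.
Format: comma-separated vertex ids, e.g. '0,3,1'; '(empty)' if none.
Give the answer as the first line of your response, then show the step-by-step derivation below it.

1,3,4,5

step 1: dequeue 2; queue=[0,1,3]; order=2
step 2: dequeue 0; queue=[1,3,4,5]; order=2,0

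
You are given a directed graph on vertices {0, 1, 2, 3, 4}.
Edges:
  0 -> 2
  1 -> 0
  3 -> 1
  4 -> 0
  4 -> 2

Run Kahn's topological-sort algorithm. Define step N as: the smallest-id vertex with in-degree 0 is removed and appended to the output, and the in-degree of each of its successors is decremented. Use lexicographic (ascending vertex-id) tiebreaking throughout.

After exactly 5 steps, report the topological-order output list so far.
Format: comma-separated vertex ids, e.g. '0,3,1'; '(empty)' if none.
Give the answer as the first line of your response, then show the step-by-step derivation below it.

3,1,4,0,2

step 1: output 3; order=[3]; indeg=(2,0,2,0,0)
step 2: output 1; order=[3,1]; indeg=(1,0,2,0,0)
step 3: output 4; order=[3,1,4]; indeg=(0,0,1,0,0)
step 4: output 0; order=[3,1,4,0]; indeg=(0,0,0,0,0)
step 5: output 2; order=[3,1,4,0,2]; indeg=(0,0,0,0,0)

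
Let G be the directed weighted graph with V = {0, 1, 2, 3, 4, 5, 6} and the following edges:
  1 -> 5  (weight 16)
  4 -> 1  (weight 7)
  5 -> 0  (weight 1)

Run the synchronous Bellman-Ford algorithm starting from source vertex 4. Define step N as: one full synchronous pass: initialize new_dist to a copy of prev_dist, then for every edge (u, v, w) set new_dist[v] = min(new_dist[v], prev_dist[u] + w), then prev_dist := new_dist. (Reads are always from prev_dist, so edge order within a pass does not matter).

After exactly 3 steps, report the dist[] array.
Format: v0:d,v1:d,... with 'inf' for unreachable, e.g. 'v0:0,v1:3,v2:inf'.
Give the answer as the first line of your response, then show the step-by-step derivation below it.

v0:24,v1:7,v2:inf,v3:inf,v4:0,v5:23,v6:inf

step 1: dist = v0:inf,v1:7,v2:inf,v3:inf,v4:0,v5:inf,v6:inf
step 2: dist = v0:inf,v1:7,v2:inf,v3:inf,v4:0,v5:23,v6:inf
step 3: dist = v0:24,v1:7,v2:inf,v3:inf,v4:0,v5:23,v6:inf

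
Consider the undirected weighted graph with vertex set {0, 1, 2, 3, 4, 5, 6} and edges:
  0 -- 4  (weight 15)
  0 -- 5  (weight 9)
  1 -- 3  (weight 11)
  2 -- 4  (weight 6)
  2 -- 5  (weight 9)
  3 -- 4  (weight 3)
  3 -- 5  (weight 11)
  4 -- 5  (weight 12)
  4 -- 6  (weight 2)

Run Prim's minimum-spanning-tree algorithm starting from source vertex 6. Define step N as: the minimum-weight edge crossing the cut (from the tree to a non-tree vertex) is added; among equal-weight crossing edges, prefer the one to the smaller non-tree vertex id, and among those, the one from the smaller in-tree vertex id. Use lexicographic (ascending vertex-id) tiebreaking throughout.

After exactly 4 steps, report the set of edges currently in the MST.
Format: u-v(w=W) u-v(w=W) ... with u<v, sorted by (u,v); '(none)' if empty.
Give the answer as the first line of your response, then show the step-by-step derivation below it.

2-4(w=6) 2-5(w=9) 3-4(w=3) 4-6(w=2)

step 1: add edge 4-6 (w=2); MST = {4-6(w=2)}
step 2: add edge 3-4 (w=3); MST = {3-4(w=3) 4-6(w=2)}
step 3: add edge 2-4 (w=6); MST = {2-4(w=6) 3-4(w=3) 4-6(w=2)}
step 4: add edge 2-5 (w=9); MST = {2-4(w=6) 2-5(w=9) 3-4(w=3) 4-6(w=2)}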